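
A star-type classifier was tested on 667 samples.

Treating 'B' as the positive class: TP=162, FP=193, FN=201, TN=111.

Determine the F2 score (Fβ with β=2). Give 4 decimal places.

0.4483

Fβ = (1+β²)·TP / ((1+β²)·TP + β²·FN + FP), with β²=4
= 5·162 / (5·162 + 4·201 + 193) = 0.4483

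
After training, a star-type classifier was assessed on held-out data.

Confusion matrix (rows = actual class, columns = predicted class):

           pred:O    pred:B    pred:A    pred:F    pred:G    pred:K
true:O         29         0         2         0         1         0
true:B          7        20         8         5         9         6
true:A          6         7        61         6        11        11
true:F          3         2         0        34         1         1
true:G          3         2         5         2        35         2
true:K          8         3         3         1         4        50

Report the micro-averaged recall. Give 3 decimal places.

0.658

Micro-averaging pools counts across classes: ΣTP=229, ΣFP=119, ΣFN=119.
Micro-recall = TP/(TP+FN) on pooled counts = 0.658 (equals overall accuracy in single-label multiclass).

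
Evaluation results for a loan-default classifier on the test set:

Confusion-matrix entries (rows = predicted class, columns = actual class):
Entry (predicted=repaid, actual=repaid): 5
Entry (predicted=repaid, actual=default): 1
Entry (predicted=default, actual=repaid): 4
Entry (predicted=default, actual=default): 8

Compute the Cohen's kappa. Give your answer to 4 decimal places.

0.4444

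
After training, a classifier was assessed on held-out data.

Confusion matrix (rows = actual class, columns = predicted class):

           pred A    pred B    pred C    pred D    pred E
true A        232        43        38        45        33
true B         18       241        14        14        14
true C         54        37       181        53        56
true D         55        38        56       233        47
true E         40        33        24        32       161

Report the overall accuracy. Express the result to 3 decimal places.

0.585

Accuracy = trace / total = (232+241+181+233+161=1048) / 1792 = 1048/1792 = 0.585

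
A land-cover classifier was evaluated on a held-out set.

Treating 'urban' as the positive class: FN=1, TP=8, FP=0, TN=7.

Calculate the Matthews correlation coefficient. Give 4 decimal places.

0.8819

MCC = (TP·TN − FP·FN) / √((TP+FP)(TP+FN)(TN+FP)(TN+FN))
Numerator = 8·7 − 0·1 = 56
Denominator = √(8·9·7·8) = √4032 = 63.4980
MCC = 56 / 63.4980 = 0.8819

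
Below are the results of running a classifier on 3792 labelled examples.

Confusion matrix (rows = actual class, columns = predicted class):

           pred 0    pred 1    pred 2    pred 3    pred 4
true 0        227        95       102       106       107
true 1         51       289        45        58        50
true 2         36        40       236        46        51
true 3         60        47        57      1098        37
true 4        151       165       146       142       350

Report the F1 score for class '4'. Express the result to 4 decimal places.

F1 score = 2·TP/(2·TP+FP+FN).
4: TP=350, FP=107+50+51+37=245, FN=151+165+146+142=604 → 700/1549 = 0.45190

0.4519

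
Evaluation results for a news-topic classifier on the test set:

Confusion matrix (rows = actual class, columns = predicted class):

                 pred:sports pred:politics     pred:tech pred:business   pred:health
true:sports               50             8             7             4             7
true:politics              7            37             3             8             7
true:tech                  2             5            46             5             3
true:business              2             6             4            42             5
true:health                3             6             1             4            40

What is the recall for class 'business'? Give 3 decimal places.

0.712

Treat 'business' as positive and all other classes as negative.
recall = TP/(TP+FN).
business: TP=42, FN=2+6+4+5=17 → 42/59 = 0.7119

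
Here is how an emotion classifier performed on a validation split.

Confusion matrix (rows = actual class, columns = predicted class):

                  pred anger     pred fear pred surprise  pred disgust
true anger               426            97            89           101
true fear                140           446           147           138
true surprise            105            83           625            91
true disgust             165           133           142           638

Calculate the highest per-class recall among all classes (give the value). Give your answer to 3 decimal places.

Per-class recall (TP/(TP+FN)):
  anger: TP=426, FN=97+89+101=287 → 426/713 = 0.5975
  fear: TP=446, FN=140+147+138=425 → 446/871 = 0.5121
  surprise: TP=625, FN=105+83+91=279 → 625/904 = 0.6914
  disgust: TP=638, FN=165+133+142=440 → 638/1078 = 0.5918
Highest is class 'surprise' with recall = 0.691.

0.691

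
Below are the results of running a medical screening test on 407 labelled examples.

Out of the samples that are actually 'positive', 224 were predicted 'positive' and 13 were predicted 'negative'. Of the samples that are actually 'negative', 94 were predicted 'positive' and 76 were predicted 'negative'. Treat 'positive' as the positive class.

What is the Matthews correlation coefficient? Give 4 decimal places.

MCC = (TP·TN − FP·FN) / √((TP+FP)(TP+FN)(TN+FP)(TN+FN))
Numerator = 224·76 − 94·13 = 15802
Denominator = √(318·237·170·89) = √1140287580 = 33768.1445
MCC = 15802 / 33768.1445 = 0.4680

0.4680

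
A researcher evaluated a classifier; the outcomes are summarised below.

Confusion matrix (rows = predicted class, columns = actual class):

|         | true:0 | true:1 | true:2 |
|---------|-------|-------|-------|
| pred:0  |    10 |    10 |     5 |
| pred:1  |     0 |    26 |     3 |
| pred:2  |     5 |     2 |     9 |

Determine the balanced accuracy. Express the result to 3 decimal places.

Balanced accuracy = mean of per-class recall.
  0: recall = 10/15 = 0.6667
  1: recall = 26/38 = 0.6842
  2: recall = 9/17 = 0.5294
Mean = (0.6667 + 0.6842 + 0.5294) / 3 = 0.627

0.627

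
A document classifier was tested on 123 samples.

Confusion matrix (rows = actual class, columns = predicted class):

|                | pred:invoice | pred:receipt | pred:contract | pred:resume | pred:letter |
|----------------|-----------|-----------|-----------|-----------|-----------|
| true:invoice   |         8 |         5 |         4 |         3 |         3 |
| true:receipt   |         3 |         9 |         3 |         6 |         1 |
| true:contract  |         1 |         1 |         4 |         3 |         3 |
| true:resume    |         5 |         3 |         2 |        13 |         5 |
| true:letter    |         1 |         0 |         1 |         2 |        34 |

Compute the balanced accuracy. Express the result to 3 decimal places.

Balanced accuracy = mean of per-class recall.
  invoice: recall = 8/23 = 0.3478
  receipt: recall = 9/22 = 0.4091
  contract: recall = 4/12 = 0.3333
  resume: recall = 13/28 = 0.4643
  letter: recall = 34/38 = 0.8947
Mean = (0.3478 + 0.4091 + 0.3333 + 0.4643 + 0.8947) / 5 = 0.490

0.490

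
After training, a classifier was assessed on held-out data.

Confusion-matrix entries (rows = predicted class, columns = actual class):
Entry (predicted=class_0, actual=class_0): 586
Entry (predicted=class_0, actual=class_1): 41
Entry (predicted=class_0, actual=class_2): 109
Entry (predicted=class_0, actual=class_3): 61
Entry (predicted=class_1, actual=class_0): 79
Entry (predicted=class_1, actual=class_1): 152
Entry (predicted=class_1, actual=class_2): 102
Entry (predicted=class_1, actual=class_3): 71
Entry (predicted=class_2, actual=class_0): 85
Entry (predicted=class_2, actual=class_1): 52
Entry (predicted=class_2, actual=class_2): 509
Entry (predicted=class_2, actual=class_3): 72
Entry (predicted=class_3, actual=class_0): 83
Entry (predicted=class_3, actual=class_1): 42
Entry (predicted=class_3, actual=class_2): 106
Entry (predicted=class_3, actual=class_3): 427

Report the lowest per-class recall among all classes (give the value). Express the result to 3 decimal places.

0.530

Per-class recall (TP/(TP+FN)):
  class_0: TP=586, FN=79+85+83=247 → 586/833 = 0.7035
  class_1: TP=152, FN=41+52+42=135 → 152/287 = 0.5296
  class_2: TP=509, FN=109+102+106=317 → 509/826 = 0.6162
  class_3: TP=427, FN=61+71+72=204 → 427/631 = 0.6767
Lowest is class 'class_1' with recall = 0.530.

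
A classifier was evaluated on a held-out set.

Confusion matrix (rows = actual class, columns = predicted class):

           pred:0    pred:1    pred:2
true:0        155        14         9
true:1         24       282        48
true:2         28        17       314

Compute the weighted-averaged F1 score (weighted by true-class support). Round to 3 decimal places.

0.843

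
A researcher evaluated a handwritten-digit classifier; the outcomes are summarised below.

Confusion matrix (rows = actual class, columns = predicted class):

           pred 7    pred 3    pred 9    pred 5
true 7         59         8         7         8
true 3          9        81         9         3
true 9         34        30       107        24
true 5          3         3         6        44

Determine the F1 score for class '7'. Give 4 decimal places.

One-vs-rest for '7': TP = diagonal; FP = other classes predicted '7'; FN = '7' predicted as other.
F1 score = 2·TP/(2·TP+FP+FN).
7: TP=59, FP=9+34+3=46, FN=8+7+8=23 → 118/187 = 0.63102

0.6310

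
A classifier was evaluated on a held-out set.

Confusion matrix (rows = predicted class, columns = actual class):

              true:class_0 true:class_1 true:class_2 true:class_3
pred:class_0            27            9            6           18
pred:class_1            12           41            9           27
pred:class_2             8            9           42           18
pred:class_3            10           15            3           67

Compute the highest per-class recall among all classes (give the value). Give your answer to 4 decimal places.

0.7000

Per-class recall (TP/(TP+FN)):
  class_0: TP=27, FN=12+8+10=30 → 27/57 = 0.47368
  class_1: TP=41, FN=9+9+15=33 → 41/74 = 0.55405
  class_2: TP=42, FN=6+9+3=18 → 42/60 = 0.70000
  class_3: TP=67, FN=18+27+18=63 → 67/130 = 0.51538
Highest is class 'class_2' with recall = 0.7000.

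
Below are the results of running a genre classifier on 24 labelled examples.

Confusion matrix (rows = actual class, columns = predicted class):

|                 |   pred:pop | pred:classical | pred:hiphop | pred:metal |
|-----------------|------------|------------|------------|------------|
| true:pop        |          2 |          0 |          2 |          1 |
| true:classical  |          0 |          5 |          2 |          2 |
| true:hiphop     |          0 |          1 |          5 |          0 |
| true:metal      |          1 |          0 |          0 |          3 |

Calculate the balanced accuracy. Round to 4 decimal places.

Balanced accuracy = mean of per-class recall.
  pop: recall = 2/5 = 0.40000
  classical: recall = 5/9 = 0.55556
  hiphop: recall = 5/6 = 0.83333
  metal: recall = 3/4 = 0.75000
Mean = (0.40000 + 0.55556 + 0.83333 + 0.75000) / 4 = 0.6347

0.6347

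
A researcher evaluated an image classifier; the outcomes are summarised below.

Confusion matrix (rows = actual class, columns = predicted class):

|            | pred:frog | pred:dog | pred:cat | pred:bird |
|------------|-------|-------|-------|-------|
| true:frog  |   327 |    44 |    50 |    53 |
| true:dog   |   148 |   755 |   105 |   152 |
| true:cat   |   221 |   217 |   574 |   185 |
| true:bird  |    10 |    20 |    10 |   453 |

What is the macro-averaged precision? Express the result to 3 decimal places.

0.627

Per-class precision (TP/(TP+FP)):
  frog: TP=327, FP=148+221+10=379 → 327/706 = 0.4632
  dog: TP=755, FP=44+217+20=281 → 755/1036 = 0.7288
  cat: TP=574, FP=50+105+10=165 → 574/739 = 0.7767
  bird: TP=453, FP=53+152+185=390 → 453/843 = 0.5374
Macro-precision = mean = (0.4632 + 0.7288 + 0.7767 + 0.5374) / 4 = 0.627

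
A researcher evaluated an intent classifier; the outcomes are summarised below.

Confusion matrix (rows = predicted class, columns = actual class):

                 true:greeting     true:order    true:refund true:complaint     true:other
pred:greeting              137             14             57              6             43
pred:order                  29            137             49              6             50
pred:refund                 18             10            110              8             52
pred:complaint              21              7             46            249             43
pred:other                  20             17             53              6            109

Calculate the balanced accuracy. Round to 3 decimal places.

0.594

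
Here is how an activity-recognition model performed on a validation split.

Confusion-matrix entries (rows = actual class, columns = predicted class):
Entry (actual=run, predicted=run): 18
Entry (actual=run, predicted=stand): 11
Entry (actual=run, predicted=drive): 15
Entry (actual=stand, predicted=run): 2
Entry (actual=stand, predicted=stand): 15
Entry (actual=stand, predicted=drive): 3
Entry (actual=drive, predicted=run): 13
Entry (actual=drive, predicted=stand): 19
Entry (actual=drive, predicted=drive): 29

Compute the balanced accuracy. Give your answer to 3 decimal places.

0.545

Balanced accuracy = mean of per-class recall.
  run: recall = 18/44 = 0.4091
  stand: recall = 15/20 = 0.7500
  drive: recall = 29/61 = 0.4754
Mean = (0.4091 + 0.7500 + 0.4754) / 3 = 0.545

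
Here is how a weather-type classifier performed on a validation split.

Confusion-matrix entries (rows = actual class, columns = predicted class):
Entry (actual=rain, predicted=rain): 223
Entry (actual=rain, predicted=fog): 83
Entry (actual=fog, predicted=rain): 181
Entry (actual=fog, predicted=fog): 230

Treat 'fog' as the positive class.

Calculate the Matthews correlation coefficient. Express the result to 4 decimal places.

MCC = (TP·TN − FP·FN) / √((TP+FP)(TP+FN)(TN+FP)(TN+FN))
Numerator = 230·223 − 83·181 = 36267
Denominator = √(313·411·306·404) = √15903362232 = 126108.5335
MCC = 36267 / 126108.5335 = 0.2876

0.2876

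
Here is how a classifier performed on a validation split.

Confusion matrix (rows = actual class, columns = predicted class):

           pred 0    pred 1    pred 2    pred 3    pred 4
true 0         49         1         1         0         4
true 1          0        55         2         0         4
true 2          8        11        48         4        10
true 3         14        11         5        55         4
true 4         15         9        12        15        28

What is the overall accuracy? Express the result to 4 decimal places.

0.6438

Accuracy = trace / total = (49+55+48+55+28=235) / 365 = 235/365 = 0.6438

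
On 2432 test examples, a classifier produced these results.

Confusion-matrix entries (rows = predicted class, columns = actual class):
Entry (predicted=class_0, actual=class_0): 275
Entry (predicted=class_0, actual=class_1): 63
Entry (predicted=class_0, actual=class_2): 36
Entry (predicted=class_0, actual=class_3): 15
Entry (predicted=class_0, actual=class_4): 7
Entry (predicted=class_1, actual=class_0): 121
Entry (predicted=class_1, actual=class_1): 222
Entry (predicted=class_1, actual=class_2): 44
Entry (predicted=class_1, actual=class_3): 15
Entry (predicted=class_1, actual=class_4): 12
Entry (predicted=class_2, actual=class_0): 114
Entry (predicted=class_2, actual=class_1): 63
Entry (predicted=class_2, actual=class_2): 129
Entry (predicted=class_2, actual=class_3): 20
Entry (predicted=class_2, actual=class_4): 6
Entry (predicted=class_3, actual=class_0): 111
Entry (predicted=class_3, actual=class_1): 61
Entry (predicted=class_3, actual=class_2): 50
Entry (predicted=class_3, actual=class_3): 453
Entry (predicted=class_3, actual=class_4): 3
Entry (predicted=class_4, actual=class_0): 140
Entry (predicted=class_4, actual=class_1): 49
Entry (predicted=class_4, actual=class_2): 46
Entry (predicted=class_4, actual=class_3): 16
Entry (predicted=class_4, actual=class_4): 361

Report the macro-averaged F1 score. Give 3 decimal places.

0.574

Per-class F1 score (2·TP/(2·TP+FP+FN)):
  class_0: TP=275, FP=63+36+15+7=121, FN=121+114+111+140=486 → 550/1157 = 0.4754
  class_1: TP=222, FP=121+44+15+12=192, FN=63+63+61+49=236 → 444/872 = 0.5092
  class_2: TP=129, FP=114+63+20+6=203, FN=36+44+50+46=176 → 258/637 = 0.4050
  class_3: TP=453, FP=111+61+50+3=225, FN=15+15+20+16=66 → 906/1197 = 0.7569
  class_4: TP=361, FP=140+49+46+16=251, FN=7+12+6+3=28 → 722/1001 = 0.7213
Macro-F1 score = mean = (0.4754 + 0.5092 + 0.4050 + 0.7569 + 0.7213) / 5 = 0.574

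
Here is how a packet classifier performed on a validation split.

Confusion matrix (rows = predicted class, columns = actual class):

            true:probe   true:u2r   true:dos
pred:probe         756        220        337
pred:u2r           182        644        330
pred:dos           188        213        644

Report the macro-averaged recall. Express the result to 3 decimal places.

Per-class recall (TP/(TP+FN)):
  probe: TP=756, FN=182+188=370 → 756/1126 = 0.6714
  u2r: TP=644, FN=220+213=433 → 644/1077 = 0.5980
  dos: TP=644, FN=337+330=667 → 644/1311 = 0.4912
Macro-recall = mean = (0.6714 + 0.5980 + 0.4912) / 3 = 0.587

0.587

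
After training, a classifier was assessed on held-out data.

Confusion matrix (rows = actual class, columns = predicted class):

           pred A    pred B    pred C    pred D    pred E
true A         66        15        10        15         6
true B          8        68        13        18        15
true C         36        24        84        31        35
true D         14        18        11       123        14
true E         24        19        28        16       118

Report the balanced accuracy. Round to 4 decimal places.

Balanced accuracy = mean of per-class recall.
  A: recall = 66/112 = 0.58929
  B: recall = 68/122 = 0.55738
  C: recall = 84/210 = 0.40000
  D: recall = 123/180 = 0.68333
  E: recall = 118/205 = 0.57561
Mean = (0.58929 + 0.55738 + 0.40000 + 0.68333 + 0.57561) / 5 = 0.5611

0.5611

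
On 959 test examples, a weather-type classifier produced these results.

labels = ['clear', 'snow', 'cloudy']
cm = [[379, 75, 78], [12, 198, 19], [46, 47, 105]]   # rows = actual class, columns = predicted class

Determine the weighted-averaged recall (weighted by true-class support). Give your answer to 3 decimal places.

0.711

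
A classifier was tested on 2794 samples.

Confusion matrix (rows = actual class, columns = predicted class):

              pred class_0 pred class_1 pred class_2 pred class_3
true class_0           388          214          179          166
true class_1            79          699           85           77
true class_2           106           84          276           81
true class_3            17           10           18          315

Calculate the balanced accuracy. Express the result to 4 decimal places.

0.6332

Balanced accuracy = mean of per-class recall.
  class_0: recall = 388/947 = 0.40971
  class_1: recall = 699/940 = 0.74362
  class_2: recall = 276/547 = 0.50457
  class_3: recall = 315/360 = 0.87500
Mean = (0.40971 + 0.74362 + 0.50457 + 0.87500) / 4 = 0.6332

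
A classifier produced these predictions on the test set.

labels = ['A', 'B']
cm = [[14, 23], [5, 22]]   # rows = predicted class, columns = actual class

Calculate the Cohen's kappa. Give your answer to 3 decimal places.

Observed agreement pₒ = trace/N = 36/64 = 0.5625
Expected agreement pₑ = Σ (rowᵢ·colᵢ)/N² = (19·37 + 45·27)/64² = 0.4683
κ = (pₒ − pₑ)/(1 − pₑ) = (0.5625 − 0.4683)/(1 − 0.4683) = 0.177

0.177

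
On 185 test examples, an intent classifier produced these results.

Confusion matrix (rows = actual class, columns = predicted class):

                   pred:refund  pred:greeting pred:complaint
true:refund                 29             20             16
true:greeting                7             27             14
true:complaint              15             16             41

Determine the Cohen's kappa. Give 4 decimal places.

0.2851

Observed agreement pₒ = trace/N = 97/185 = 0.52432
Expected agreement pₑ = Σ (rowᵢ·colᵢ)/N² = (65·51 + 48·63 + 72·71)/185² = 0.33458
κ = (pₒ − pₑ)/(1 − pₑ) = (0.52432 − 0.33458)/(1 − 0.33458) = 0.2851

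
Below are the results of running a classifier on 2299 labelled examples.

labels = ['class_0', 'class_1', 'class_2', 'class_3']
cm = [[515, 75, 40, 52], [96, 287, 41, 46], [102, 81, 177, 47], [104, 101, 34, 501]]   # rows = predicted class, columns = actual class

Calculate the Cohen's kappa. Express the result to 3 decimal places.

Observed agreement pₒ = trace/N = 1480/2299 = 0.6438
Expected agreement pₑ = Σ (rowᵢ·colᵢ)/N² = (817·682 + 544·470 + 292·407 + 646·740)/2299² = 0.2667
κ = (pₒ − pₑ)/(1 − pₑ) = (0.6438 − 0.2667)/(1 − 0.2667) = 0.514

0.514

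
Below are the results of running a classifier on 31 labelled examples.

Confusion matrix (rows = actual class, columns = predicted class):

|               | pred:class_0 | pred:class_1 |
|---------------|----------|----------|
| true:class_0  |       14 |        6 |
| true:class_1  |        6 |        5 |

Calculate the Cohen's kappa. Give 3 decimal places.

Observed agreement pₒ = trace/N = 19/31 = 0.6129
Expected agreement pₑ = Σ (rowᵢ·colᵢ)/N² = (20·20 + 11·11)/31² = 0.5421
κ = (pₒ − pₑ)/(1 − pₑ) = (0.6129 − 0.5421)/(1 − 0.5421) = 0.155

0.155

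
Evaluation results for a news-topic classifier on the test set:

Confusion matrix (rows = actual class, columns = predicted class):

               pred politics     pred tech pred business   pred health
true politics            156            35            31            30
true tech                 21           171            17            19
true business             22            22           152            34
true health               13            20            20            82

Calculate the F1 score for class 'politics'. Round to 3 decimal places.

Take TP from the diagonal, FP from the rest of the 'politics' prediction marginal, FN from the rest of the 'politics' actual marginal.
F1 score = 2·TP/(2·TP+FP+FN).
politics: TP=156, FP=21+22+13=56, FN=35+31+30=96 → 312/464 = 0.6724

0.672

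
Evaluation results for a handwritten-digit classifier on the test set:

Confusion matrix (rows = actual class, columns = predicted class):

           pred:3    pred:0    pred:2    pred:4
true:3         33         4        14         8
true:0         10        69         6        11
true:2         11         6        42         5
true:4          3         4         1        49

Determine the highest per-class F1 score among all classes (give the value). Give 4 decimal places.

Per-class F1 score (2·TP/(2·TP+FP+FN)):
  3: TP=33, FP=10+11+3=24, FN=4+14+8=26 → 66/116 = 0.56897
  0: TP=69, FP=4+6+4=14, FN=10+6+11=27 → 138/179 = 0.77095
  2: TP=42, FP=14+6+1=21, FN=11+6+5=22 → 84/127 = 0.66142
  4: TP=49, FP=8+11+5=24, FN=3+4+1=8 → 98/130 = 0.75385
Highest is class '0' with F1 score = 0.7709.

0.7709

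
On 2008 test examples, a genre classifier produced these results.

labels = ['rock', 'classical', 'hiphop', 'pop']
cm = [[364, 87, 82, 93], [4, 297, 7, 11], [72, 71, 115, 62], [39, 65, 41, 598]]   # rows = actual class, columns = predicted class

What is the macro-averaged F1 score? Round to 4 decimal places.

Per-class F1 score (2·TP/(2·TP+FP+FN)):
  rock: TP=364, FP=4+72+39=115, FN=87+82+93=262 → 728/1105 = 0.65882
  classical: TP=297, FP=87+71+65=223, FN=4+7+11=22 → 594/839 = 0.70799
  hiphop: TP=115, FP=82+7+41=130, FN=72+71+62=205 → 230/565 = 0.40708
  pop: TP=598, FP=93+11+62=166, FN=39+65+41=145 → 1196/1507 = 0.79363
Macro-F1 score = mean = (0.65882 + 0.70799 + 0.40708 + 0.79363) / 4 = 0.6419

0.6419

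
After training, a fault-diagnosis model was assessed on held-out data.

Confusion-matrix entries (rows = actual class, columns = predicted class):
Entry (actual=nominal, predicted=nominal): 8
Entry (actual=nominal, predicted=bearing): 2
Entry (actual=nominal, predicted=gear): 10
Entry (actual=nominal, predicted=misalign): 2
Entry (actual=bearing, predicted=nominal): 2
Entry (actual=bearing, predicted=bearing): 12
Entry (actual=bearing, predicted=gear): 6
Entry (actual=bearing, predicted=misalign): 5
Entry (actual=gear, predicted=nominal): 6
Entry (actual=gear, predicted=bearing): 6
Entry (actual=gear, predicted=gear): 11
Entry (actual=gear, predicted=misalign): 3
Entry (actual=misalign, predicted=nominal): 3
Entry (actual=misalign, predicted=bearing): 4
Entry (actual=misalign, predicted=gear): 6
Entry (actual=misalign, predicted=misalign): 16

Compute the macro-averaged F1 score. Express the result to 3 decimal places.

0.459

Per-class F1 score (2·TP/(2·TP+FP+FN)):
  nominal: TP=8, FP=2+6+3=11, FN=2+10+2=14 → 16/41 = 0.3902
  bearing: TP=12, FP=2+6+4=12, FN=2+6+5=13 → 24/49 = 0.4898
  gear: TP=11, FP=10+6+6=22, FN=6+6+3=15 → 22/59 = 0.3729
  misalign: TP=16, FP=2+5+3=10, FN=3+4+6=13 → 32/55 = 0.5818
Macro-F1 score = mean = (0.3902 + 0.4898 + 0.3729 + 0.5818) / 4 = 0.459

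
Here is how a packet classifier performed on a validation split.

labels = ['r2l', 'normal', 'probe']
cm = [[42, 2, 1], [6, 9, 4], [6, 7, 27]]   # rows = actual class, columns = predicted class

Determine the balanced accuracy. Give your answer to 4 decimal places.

0.6940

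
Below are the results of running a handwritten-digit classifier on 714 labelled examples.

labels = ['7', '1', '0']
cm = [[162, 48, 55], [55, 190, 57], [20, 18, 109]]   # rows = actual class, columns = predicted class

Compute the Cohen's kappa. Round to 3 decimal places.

0.464

Observed agreement pₒ = trace/N = 461/714 = 0.6457
Expected agreement pₑ = Σ (rowᵢ·colᵢ)/N² = (265·237 + 302·256 + 147·221)/714² = 0.3386
κ = (pₒ − pₑ)/(1 − pₑ) = (0.6457 − 0.3386)/(1 − 0.3386) = 0.464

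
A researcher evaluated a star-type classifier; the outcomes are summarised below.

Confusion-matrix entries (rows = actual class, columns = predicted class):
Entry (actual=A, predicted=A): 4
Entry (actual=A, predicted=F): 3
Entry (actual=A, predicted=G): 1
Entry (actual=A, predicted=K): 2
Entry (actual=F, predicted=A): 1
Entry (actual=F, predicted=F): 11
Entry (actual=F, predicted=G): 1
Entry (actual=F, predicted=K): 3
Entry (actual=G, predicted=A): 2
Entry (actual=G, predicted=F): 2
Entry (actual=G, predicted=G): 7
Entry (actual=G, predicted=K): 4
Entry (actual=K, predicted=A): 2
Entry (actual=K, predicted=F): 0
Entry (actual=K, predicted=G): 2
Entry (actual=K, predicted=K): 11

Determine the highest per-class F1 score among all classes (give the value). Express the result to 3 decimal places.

Per-class F1 score (2·TP/(2·TP+FP+FN)):
  A: TP=4, FP=1+2+2=5, FN=3+1+2=6 → 8/19 = 0.4211
  F: TP=11, FP=3+2+0=5, FN=1+1+3=5 → 22/32 = 0.6875
  G: TP=7, FP=1+1+2=4, FN=2+2+4=8 → 14/26 = 0.5385
  K: TP=11, FP=2+3+4=9, FN=2+0+2=4 → 22/35 = 0.6286
Highest is class 'F' with F1 score = 0.688.

0.688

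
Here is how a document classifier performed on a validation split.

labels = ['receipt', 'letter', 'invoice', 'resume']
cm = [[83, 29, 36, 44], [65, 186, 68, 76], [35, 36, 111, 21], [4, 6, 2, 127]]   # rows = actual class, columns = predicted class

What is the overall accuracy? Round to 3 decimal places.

0.546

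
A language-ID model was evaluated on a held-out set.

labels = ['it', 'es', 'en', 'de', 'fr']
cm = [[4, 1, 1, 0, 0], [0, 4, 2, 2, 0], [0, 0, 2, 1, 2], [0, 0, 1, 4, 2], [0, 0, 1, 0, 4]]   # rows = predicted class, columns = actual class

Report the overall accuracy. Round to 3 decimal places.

0.581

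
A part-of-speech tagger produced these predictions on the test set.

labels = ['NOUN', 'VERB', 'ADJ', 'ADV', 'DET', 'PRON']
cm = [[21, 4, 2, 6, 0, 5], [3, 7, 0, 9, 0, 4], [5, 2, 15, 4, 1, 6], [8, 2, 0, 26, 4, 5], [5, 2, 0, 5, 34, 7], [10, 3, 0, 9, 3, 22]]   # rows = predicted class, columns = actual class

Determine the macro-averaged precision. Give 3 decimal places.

Per-class precision (TP/(TP+FP)):
  NOUN: TP=21, FP=4+2+6+0+5=17 → 21/38 = 0.5526
  VERB: TP=7, FP=3+0+9+0+4=16 → 7/23 = 0.3043
  ADJ: TP=15, FP=5+2+4+1+6=18 → 15/33 = 0.4545
  ADV: TP=26, FP=8+2+0+4+5=19 → 26/45 = 0.5778
  DET: TP=34, FP=5+2+0+5+7=19 → 34/53 = 0.6415
  PRON: TP=22, FP=10+3+0+9+3=25 → 22/47 = 0.4681
Macro-precision = mean = (0.5526 + 0.3043 + 0.4545 + 0.5778 + 0.6415 + 0.4681) / 6 = 0.500

0.500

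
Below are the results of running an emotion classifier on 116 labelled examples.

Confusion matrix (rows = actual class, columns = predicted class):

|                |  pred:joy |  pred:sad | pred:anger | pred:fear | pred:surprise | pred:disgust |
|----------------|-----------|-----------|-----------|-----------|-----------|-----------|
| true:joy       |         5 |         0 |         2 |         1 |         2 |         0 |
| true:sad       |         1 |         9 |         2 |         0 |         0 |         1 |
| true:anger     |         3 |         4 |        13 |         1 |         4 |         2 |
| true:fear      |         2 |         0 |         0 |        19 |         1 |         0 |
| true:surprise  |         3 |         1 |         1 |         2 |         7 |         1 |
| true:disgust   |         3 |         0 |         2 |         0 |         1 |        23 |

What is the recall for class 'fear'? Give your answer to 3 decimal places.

One-vs-rest for 'fear': TP = diagonal; FP = other classes predicted 'fear'; FN = 'fear' predicted as other.
recall = TP/(TP+FN).
fear: TP=19, FN=2+0+0+1+0=3 → 19/22 = 0.8636

0.864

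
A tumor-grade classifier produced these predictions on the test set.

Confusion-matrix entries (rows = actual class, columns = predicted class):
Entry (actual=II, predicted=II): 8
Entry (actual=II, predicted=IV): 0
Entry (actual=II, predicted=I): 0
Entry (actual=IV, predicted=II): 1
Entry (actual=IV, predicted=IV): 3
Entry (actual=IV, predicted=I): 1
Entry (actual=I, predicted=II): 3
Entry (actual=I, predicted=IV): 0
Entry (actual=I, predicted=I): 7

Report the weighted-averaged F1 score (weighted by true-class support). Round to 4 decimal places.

0.7795

Per-class F1 score (2·TP/(2·TP+FP+FN)):
  II: TP=8, FP=1+3=4, FN=0+0=0 → 16/20 = 0.80000
  IV: TP=3, FP=0+0=0, FN=1+1=2 → 6/8 = 0.75000
  I: TP=7, FP=0+1=1, FN=3+0=3 → 14/18 = 0.77778
Weighted-F1 score = Σ (supportᵢ/N)·F1 scoreᵢ with N=23: (8/23)·0.80000 + (5/23)·0.75000 + (10/23)·0.77778 = 0.7795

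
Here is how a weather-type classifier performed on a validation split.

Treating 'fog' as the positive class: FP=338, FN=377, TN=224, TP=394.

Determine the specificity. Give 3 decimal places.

0.399

Specificity = TN/(TN+FP) = 224/(224+338) = 0.399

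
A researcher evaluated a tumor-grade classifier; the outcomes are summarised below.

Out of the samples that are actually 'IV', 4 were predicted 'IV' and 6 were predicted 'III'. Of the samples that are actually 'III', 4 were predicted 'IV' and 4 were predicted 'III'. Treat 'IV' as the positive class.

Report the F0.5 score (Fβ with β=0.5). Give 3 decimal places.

0.476

Fβ = (1+β²)·TP / ((1+β²)·TP + β²·FN + FP), with β²=1/4
= 1.25·4 / (1.25·4 + 0.25·6 + 4) = 0.476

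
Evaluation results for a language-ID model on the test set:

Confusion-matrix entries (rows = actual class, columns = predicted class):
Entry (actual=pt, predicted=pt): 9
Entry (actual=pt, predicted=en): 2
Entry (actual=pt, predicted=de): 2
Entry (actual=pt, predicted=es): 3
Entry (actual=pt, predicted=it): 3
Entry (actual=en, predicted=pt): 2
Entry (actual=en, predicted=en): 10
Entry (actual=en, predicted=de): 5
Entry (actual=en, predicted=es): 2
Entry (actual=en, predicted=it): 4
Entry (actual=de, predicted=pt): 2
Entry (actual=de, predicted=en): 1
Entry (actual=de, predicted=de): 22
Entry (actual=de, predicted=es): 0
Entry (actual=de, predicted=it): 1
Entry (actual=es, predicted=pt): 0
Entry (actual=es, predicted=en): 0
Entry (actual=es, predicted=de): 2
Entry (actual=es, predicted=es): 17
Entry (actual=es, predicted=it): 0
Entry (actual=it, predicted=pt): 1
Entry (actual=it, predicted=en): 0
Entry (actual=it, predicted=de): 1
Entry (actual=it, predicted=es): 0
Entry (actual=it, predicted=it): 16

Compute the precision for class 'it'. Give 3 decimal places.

0.667

Treat 'it' as positive and all other classes as negative.
precision = TP/(TP+FP).
it: TP=16, FP=3+4+1+0=8 → 16/24 = 0.6667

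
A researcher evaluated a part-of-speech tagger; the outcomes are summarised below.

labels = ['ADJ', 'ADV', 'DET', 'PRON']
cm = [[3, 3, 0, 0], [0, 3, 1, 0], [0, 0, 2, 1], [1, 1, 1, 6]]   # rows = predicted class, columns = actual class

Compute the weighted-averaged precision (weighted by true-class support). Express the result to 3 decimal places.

Per-class precision (TP/(TP+FP)):
  ADJ: TP=3, FP=3+0+0=3 → 3/6 = 0.5000
  ADV: TP=3, FP=0+1+0=1 → 3/4 = 0.7500
  DET: TP=2, FP=0+0+1=1 → 2/3 = 0.6667
  PRON: TP=6, FP=1+1+1=3 → 6/9 = 0.6667
Weighted-precision = Σ (supportᵢ/N)·precisionᵢ with N=22: (4/22)·0.5000 + (7/22)·0.7500 + (4/22)·0.6667 + (7/22)·0.6667 = 0.663

0.663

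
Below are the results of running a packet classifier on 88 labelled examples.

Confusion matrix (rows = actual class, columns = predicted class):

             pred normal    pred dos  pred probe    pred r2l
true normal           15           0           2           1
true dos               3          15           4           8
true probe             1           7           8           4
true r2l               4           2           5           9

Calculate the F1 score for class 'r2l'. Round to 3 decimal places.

0.429

F1 score = 2·TP/(2·TP+FP+FN).
r2l: TP=9, FP=1+8+4=13, FN=4+2+5=11 → 18/42 = 0.4286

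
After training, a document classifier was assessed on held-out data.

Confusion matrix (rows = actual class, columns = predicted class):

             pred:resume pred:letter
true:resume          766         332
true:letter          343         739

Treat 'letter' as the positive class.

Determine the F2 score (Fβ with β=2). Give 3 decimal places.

0.684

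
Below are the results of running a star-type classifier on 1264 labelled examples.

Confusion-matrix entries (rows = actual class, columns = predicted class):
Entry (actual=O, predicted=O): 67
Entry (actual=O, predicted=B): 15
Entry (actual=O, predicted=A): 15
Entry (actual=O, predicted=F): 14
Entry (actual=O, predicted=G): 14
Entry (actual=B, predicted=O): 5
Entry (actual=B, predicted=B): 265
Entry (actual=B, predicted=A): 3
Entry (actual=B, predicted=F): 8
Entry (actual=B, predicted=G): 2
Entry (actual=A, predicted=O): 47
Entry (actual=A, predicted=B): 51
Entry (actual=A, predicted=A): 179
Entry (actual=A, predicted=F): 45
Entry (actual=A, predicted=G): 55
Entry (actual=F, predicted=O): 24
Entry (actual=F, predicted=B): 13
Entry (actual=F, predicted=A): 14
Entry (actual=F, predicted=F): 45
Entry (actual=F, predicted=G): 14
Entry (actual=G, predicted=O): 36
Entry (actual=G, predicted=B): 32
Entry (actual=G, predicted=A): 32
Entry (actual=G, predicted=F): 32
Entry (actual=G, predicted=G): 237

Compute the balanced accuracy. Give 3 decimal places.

Balanced accuracy = mean of per-class recall.
  O: recall = 67/125 = 0.5360
  B: recall = 265/283 = 0.9364
  A: recall = 179/377 = 0.4748
  F: recall = 45/110 = 0.4091
  G: recall = 237/369 = 0.6423
Mean = (0.5360 + 0.9364 + 0.4748 + 0.4091 + 0.6423) / 5 = 0.600

0.600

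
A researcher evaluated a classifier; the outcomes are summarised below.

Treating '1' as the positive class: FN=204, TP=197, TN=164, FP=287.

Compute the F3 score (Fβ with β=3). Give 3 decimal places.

0.481

Fβ = (1+β²)·TP / ((1+β²)·TP + β²·FN + FP), with β²=9
= 10·197 / (10·197 + 9·204 + 287) = 0.481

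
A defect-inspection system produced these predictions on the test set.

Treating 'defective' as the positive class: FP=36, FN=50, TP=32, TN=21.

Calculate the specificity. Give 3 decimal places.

Specificity = TN/(TN+FP) = 21/(21+36) = 0.368

0.368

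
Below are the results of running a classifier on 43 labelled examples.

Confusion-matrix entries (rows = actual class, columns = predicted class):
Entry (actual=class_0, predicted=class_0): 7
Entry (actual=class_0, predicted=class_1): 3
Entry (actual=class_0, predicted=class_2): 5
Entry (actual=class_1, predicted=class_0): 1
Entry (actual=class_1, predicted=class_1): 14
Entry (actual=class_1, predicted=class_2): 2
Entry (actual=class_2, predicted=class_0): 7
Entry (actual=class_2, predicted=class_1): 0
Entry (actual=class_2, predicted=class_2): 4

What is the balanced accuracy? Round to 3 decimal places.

Balanced accuracy = mean of per-class recall.
  class_0: recall = 7/15 = 0.4667
  class_1: recall = 14/17 = 0.8235
  class_2: recall = 4/11 = 0.3636
Mean = (0.4667 + 0.8235 + 0.3636) / 3 = 0.551

0.551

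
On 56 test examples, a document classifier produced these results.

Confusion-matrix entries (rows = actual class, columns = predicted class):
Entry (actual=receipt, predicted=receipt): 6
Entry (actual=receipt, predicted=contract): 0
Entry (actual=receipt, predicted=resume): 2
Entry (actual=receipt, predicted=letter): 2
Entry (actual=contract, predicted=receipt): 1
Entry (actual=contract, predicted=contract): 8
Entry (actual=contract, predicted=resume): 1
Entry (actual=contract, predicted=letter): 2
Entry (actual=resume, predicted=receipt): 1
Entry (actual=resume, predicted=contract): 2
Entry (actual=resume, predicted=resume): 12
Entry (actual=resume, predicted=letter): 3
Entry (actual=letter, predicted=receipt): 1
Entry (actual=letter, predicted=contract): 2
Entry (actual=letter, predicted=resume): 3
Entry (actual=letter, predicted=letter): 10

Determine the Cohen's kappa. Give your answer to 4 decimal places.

0.5143

Observed agreement pₒ = trace/N = 36/56 = 0.64286
Expected agreement pₑ = Σ (rowᵢ·colᵢ)/N² = (10·9 + 12·12 + 18·18 + 16·17)/56² = 0.26467
κ = (pₒ − pₑ)/(1 − pₑ) = (0.64286 − 0.26467)/(1 − 0.26467) = 0.5143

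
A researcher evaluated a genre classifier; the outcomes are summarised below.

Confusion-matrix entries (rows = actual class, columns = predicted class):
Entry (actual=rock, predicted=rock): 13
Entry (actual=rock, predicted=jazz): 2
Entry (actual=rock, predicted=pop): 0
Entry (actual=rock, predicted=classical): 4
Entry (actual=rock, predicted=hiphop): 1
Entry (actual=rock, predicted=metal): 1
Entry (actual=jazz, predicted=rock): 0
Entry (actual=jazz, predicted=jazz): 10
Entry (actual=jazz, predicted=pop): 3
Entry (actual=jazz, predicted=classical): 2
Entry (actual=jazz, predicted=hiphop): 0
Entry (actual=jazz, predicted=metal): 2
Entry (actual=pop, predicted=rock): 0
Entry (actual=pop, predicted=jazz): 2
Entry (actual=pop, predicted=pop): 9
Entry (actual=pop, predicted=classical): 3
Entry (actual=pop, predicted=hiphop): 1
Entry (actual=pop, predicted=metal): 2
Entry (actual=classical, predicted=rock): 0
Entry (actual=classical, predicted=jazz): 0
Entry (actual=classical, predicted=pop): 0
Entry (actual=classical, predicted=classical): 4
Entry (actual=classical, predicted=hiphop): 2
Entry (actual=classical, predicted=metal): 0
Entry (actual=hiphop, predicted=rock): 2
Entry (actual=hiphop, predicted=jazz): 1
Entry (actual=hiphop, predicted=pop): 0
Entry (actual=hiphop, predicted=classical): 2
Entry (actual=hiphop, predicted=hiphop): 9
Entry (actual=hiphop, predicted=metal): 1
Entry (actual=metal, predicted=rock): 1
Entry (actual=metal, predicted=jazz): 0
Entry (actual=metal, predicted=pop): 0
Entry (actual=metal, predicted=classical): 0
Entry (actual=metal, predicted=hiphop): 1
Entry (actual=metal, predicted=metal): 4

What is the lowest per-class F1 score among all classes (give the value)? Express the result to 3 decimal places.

0.381

Per-class F1 score (2·TP/(2·TP+FP+FN)):
  rock: TP=13, FP=0+0+0+2+1=3, FN=2+0+4+1+1=8 → 26/37 = 0.7027
  jazz: TP=10, FP=2+2+0+1+0=5, FN=0+3+2+0+2=7 → 20/32 = 0.6250
  pop: TP=9, FP=0+3+0+0+0=3, FN=0+2+3+1+2=8 → 18/29 = 0.6207
  classical: TP=4, FP=4+2+3+2+0=11, FN=0+0+0+2+0=2 → 8/21 = 0.3810
  hiphop: TP=9, FP=1+0+1+2+1=5, FN=2+1+0+2+1=6 → 18/29 = 0.6207
  metal: TP=4, FP=1+2+2+0+1=6, FN=1+0+0+0+1=2 → 8/16 = 0.5000
Lowest is class 'classical' with F1 score = 0.381.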